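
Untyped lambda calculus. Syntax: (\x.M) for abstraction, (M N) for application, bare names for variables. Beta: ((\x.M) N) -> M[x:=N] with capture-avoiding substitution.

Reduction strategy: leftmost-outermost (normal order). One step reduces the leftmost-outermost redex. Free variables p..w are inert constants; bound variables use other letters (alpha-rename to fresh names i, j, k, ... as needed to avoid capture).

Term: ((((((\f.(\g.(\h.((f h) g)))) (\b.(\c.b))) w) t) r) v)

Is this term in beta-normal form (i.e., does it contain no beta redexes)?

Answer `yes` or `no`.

Term: ((((((\f.(\g.(\h.((f h) g)))) (\b.(\c.b))) w) t) r) v)
Found 1 beta redex(es).

Answer: no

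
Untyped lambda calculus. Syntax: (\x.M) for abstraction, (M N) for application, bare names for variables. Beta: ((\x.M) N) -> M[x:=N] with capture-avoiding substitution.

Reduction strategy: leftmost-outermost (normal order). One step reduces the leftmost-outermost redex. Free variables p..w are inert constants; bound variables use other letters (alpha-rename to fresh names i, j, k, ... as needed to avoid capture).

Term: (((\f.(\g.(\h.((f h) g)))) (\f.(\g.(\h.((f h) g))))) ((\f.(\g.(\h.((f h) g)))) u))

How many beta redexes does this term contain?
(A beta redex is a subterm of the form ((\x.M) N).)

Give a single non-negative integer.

Answer: 2

Derivation:
Term: (((\f.(\g.(\h.((f h) g)))) (\f.(\g.(\h.((f h) g))))) ((\f.(\g.(\h.((f h) g)))) u))
  Redex: ((\f.(\g.(\h.((f h) g)))) (\f.(\g.(\h.((f h) g)))))
  Redex: ((\f.(\g.(\h.((f h) g)))) u)
Total redexes: 2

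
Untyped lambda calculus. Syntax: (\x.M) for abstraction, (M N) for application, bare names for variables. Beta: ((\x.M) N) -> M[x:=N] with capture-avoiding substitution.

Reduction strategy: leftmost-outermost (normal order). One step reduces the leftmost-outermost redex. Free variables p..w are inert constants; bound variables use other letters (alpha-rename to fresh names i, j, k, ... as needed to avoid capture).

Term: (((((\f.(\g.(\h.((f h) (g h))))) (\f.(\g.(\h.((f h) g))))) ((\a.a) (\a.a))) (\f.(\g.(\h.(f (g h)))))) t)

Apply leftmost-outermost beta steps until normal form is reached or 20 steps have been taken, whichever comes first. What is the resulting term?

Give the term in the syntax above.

Answer: (\h.(t (\g.(\i.(h (g i))))))

Derivation:
Step 0: (((((\f.(\g.(\h.((f h) (g h))))) (\f.(\g.(\h.((f h) g))))) ((\a.a) (\a.a))) (\f.(\g.(\h.(f (g h)))))) t)
Step 1: ((((\g.(\h.(((\f.(\g.(\h.((f h) g)))) h) (g h)))) ((\a.a) (\a.a))) (\f.(\g.(\h.(f (g h)))))) t)
Step 2: (((\h.(((\f.(\g.(\h.((f h) g)))) h) (((\a.a) (\a.a)) h))) (\f.(\g.(\h.(f (g h)))))) t)
Step 3: ((((\f.(\g.(\h.((f h) g)))) (\f.(\g.(\h.(f (g h)))))) (((\a.a) (\a.a)) (\f.(\g.(\h.(f (g h))))))) t)
Step 4: (((\g.(\h.(((\f.(\g.(\h.(f (g h))))) h) g))) (((\a.a) (\a.a)) (\f.(\g.(\h.(f (g h))))))) t)
Step 5: ((\h.(((\f.(\g.(\h.(f (g h))))) h) (((\a.a) (\a.a)) (\f.(\g.(\h.(f (g h)))))))) t)
Step 6: (((\f.(\g.(\h.(f (g h))))) t) (((\a.a) (\a.a)) (\f.(\g.(\h.(f (g h)))))))
Step 7: ((\g.(\h.(t (g h)))) (((\a.a) (\a.a)) (\f.(\g.(\h.(f (g h)))))))
Step 8: (\h.(t ((((\a.a) (\a.a)) (\f.(\g.(\h.(f (g h)))))) h)))
Step 9: (\h.(t (((\a.a) (\f.(\g.(\h.(f (g h)))))) h)))
Step 10: (\h.(t ((\f.(\g.(\h.(f (g h))))) h)))
Step 11: (\h.(t (\g.(\i.(h (g i))))))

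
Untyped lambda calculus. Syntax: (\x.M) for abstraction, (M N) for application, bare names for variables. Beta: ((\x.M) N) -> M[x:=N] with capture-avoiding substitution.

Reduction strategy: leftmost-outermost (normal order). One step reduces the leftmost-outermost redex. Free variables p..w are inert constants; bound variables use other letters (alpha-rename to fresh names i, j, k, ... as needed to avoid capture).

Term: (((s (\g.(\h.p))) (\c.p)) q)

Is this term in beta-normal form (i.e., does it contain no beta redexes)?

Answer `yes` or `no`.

Answer: yes

Derivation:
Term: (((s (\g.(\h.p))) (\c.p)) q)
No beta redexes found.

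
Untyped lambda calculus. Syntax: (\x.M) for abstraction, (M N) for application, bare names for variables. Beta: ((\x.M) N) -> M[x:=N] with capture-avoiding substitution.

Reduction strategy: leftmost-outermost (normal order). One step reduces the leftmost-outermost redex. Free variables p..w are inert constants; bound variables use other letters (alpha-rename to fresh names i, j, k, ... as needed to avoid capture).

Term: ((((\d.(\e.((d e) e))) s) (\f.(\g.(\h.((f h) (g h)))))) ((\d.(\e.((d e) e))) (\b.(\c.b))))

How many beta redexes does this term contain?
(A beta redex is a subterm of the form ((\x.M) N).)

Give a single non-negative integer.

Term: ((((\d.(\e.((d e) e))) s) (\f.(\g.(\h.((f h) (g h)))))) ((\d.(\e.((d e) e))) (\b.(\c.b))))
  Redex: ((\d.(\e.((d e) e))) s)
  Redex: ((\d.(\e.((d e) e))) (\b.(\c.b)))
Total redexes: 2

Answer: 2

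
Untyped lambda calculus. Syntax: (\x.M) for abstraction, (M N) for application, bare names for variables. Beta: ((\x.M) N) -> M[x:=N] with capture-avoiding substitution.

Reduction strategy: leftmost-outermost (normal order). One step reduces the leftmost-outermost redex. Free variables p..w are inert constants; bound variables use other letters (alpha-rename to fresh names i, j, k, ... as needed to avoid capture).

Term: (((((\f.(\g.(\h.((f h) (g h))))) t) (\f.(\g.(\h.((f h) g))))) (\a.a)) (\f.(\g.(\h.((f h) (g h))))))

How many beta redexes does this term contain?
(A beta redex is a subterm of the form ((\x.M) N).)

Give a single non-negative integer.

Answer: 1

Derivation:
Term: (((((\f.(\g.(\h.((f h) (g h))))) t) (\f.(\g.(\h.((f h) g))))) (\a.a)) (\f.(\g.(\h.((f h) (g h))))))
  Redex: ((\f.(\g.(\h.((f h) (g h))))) t)
Total redexes: 1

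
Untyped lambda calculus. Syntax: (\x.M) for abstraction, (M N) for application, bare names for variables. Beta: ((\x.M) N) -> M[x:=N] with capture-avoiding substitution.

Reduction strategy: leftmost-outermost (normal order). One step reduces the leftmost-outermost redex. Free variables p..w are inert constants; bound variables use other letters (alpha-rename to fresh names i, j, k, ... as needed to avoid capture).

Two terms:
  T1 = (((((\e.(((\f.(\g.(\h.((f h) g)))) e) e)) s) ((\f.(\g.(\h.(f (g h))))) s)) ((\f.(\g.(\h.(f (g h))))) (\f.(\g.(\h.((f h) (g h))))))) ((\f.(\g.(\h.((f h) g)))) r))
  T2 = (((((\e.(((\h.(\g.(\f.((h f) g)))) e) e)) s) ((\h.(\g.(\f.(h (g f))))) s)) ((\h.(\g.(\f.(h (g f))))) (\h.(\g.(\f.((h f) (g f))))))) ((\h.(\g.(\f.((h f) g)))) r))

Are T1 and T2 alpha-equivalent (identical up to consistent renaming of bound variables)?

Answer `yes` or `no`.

Term 1: (((((\e.(((\f.(\g.(\h.((f h) g)))) e) e)) s) ((\f.(\g.(\h.(f (g h))))) s)) ((\f.(\g.(\h.(f (g h))))) (\f.(\g.(\h.((f h) (g h))))))) ((\f.(\g.(\h.((f h) g)))) r))
Term 2: (((((\e.(((\h.(\g.(\f.((h f) g)))) e) e)) s) ((\h.(\g.(\f.(h (g f))))) s)) ((\h.(\g.(\f.(h (g f))))) (\h.(\g.(\f.((h f) (g f))))))) ((\h.(\g.(\f.((h f) g)))) r))
Alpha-equivalence: compare structure up to binder renaming.
Result: True

Answer: yes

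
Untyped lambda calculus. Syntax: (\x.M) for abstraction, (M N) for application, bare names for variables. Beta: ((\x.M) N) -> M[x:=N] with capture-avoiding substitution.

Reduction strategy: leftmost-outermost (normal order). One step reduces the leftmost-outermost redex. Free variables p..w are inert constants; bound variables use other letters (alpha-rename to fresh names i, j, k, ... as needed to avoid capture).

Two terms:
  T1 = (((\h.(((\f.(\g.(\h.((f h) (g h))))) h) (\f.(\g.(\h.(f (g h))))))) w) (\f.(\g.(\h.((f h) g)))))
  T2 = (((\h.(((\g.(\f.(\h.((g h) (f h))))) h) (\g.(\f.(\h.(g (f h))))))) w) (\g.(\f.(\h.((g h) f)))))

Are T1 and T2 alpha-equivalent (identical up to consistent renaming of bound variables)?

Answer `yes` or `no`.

Answer: yes

Derivation:
Term 1: (((\h.(((\f.(\g.(\h.((f h) (g h))))) h) (\f.(\g.(\h.(f (g h))))))) w) (\f.(\g.(\h.((f h) g)))))
Term 2: (((\h.(((\g.(\f.(\h.((g h) (f h))))) h) (\g.(\f.(\h.(g (f h))))))) w) (\g.(\f.(\h.((g h) f)))))
Alpha-equivalence: compare structure up to binder renaming.
Result: True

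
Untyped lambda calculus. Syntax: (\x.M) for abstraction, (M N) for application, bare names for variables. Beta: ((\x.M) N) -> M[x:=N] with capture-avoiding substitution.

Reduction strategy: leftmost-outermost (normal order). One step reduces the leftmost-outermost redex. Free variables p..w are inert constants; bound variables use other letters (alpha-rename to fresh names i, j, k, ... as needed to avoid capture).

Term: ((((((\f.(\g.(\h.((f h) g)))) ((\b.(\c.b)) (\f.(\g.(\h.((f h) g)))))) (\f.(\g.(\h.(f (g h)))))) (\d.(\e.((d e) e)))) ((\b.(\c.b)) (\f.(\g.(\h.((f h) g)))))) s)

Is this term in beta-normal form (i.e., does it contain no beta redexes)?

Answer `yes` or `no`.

Term: ((((((\f.(\g.(\h.((f h) g)))) ((\b.(\c.b)) (\f.(\g.(\h.((f h) g)))))) (\f.(\g.(\h.(f (g h)))))) (\d.(\e.((d e) e)))) ((\b.(\c.b)) (\f.(\g.(\h.((f h) g)))))) s)
Found 3 beta redex(es).

Answer: no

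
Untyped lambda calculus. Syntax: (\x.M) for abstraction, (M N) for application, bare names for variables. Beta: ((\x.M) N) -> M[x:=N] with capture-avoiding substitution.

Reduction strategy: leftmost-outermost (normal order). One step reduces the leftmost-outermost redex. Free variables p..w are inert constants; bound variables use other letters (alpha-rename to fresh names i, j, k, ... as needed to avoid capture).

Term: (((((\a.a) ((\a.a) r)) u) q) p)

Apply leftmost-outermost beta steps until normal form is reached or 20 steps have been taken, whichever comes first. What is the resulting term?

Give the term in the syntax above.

Step 0: (((((\a.a) ((\a.a) r)) u) q) p)
Step 1: (((((\a.a) r) u) q) p)
Step 2: (((r u) q) p)

Answer: (((r u) q) p)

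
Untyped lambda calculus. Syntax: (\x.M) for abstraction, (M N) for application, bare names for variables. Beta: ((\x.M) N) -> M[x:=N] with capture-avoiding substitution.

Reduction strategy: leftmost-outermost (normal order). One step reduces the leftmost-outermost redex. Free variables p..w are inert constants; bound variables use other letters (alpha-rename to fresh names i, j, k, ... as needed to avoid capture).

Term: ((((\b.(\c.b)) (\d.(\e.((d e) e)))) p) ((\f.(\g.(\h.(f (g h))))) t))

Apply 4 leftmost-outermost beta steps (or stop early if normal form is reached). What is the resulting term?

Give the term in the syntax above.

Step 0: ((((\b.(\c.b)) (\d.(\e.((d e) e)))) p) ((\f.(\g.(\h.(f (g h))))) t))
Step 1: (((\c.(\d.(\e.((d e) e)))) p) ((\f.(\g.(\h.(f (g h))))) t))
Step 2: ((\d.(\e.((d e) e))) ((\f.(\g.(\h.(f (g h))))) t))
Step 3: (\e.((((\f.(\g.(\h.(f (g h))))) t) e) e))
Step 4: (\e.(((\g.(\h.(t (g h)))) e) e))

Answer: (\e.(((\g.(\h.(t (g h)))) e) e))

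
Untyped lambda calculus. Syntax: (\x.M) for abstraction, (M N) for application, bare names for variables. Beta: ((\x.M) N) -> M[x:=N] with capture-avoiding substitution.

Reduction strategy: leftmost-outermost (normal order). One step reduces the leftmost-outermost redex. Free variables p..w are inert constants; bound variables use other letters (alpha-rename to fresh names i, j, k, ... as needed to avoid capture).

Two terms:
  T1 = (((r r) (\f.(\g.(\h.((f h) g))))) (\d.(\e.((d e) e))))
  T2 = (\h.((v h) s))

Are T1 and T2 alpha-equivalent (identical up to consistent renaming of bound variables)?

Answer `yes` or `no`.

Term 1: (((r r) (\f.(\g.(\h.((f h) g))))) (\d.(\e.((d e) e))))
Term 2: (\h.((v h) s))
Alpha-equivalence: compare structure up to binder renaming.
Result: False

Answer: no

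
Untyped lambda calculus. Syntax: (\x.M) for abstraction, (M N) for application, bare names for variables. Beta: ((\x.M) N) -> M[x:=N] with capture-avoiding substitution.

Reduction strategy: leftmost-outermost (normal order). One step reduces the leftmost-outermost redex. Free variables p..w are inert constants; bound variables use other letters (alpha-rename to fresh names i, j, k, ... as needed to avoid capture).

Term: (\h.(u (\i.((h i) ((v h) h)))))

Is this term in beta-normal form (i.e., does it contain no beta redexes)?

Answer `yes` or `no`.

Term: (\h.(u (\i.((h i) ((v h) h)))))
No beta redexes found.

Answer: yes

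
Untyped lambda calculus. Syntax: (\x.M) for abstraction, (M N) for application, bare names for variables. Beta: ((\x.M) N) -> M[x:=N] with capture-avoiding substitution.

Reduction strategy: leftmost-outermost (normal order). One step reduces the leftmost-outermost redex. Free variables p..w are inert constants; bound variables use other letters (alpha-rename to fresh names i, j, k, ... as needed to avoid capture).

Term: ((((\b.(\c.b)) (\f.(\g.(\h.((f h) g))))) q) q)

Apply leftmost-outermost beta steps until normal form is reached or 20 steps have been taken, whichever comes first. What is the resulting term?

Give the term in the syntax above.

Answer: (\g.(\h.((q h) g)))

Derivation:
Step 0: ((((\b.(\c.b)) (\f.(\g.(\h.((f h) g))))) q) q)
Step 1: (((\c.(\f.(\g.(\h.((f h) g))))) q) q)
Step 2: ((\f.(\g.(\h.((f h) g)))) q)
Step 3: (\g.(\h.((q h) g)))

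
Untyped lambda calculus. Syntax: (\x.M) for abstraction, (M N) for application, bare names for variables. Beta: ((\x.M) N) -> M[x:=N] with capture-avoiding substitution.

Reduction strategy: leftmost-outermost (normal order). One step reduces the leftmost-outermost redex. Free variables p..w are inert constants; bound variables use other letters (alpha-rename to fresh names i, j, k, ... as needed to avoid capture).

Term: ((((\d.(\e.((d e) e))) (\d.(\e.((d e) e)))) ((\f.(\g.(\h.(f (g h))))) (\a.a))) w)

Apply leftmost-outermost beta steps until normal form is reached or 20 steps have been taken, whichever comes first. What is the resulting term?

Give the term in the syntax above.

Answer: (\h.(w h))

Derivation:
Step 0: ((((\d.(\e.((d e) e))) (\d.(\e.((d e) e)))) ((\f.(\g.(\h.(f (g h))))) (\a.a))) w)
Step 1: (((\e.(((\d.(\e.((d e) e))) e) e)) ((\f.(\g.(\h.(f (g h))))) (\a.a))) w)
Step 2: ((((\d.(\e.((d e) e))) ((\f.(\g.(\h.(f (g h))))) (\a.a))) ((\f.(\g.(\h.(f (g h))))) (\a.a))) w)
Step 3: (((\e.((((\f.(\g.(\h.(f (g h))))) (\a.a)) e) e)) ((\f.(\g.(\h.(f (g h))))) (\a.a))) w)
Step 4: (((((\f.(\g.(\h.(f (g h))))) (\a.a)) ((\f.(\g.(\h.(f (g h))))) (\a.a))) ((\f.(\g.(\h.(f (g h))))) (\a.a))) w)
Step 5: ((((\g.(\h.((\a.a) (g h)))) ((\f.(\g.(\h.(f (g h))))) (\a.a))) ((\f.(\g.(\h.(f (g h))))) (\a.a))) w)
Step 6: (((\h.((\a.a) (((\f.(\g.(\h.(f (g h))))) (\a.a)) h))) ((\f.(\g.(\h.(f (g h))))) (\a.a))) w)
Step 7: (((\a.a) (((\f.(\g.(\h.(f (g h))))) (\a.a)) ((\f.(\g.(\h.(f (g h))))) (\a.a)))) w)
Step 8: ((((\f.(\g.(\h.(f (g h))))) (\a.a)) ((\f.(\g.(\h.(f (g h))))) (\a.a))) w)
Step 9: (((\g.(\h.((\a.a) (g h)))) ((\f.(\g.(\h.(f (g h))))) (\a.a))) w)
Step 10: ((\h.((\a.a) (((\f.(\g.(\h.(f (g h))))) (\a.a)) h))) w)
Step 11: ((\a.a) (((\f.(\g.(\h.(f (g h))))) (\a.a)) w))
Step 12: (((\f.(\g.(\h.(f (g h))))) (\a.a)) w)
Step 13: ((\g.(\h.((\a.a) (g h)))) w)
Step 14: (\h.((\a.a) (w h)))
Step 15: (\h.(w h))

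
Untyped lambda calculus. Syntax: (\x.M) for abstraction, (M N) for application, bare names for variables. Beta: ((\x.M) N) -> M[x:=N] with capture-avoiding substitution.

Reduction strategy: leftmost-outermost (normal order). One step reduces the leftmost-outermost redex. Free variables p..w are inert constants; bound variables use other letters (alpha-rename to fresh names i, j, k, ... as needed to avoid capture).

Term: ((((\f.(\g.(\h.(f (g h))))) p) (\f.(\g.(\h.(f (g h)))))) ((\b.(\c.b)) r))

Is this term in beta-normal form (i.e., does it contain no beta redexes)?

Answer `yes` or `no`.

Term: ((((\f.(\g.(\h.(f (g h))))) p) (\f.(\g.(\h.(f (g h)))))) ((\b.(\c.b)) r))
Found 2 beta redex(es).

Answer: no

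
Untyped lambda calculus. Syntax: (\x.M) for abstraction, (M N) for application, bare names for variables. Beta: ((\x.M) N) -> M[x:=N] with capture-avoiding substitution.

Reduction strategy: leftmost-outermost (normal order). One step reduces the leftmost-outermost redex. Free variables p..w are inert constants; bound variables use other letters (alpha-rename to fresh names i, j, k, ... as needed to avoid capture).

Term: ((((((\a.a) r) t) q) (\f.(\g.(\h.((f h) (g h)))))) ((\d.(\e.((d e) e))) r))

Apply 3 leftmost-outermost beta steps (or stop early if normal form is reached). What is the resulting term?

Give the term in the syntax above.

Step 0: ((((((\a.a) r) t) q) (\f.(\g.(\h.((f h) (g h)))))) ((\d.(\e.((d e) e))) r))
Step 1: ((((r t) q) (\f.(\g.(\h.((f h) (g h)))))) ((\d.(\e.((d e) e))) r))
Step 2: ((((r t) q) (\f.(\g.(\h.((f h) (g h)))))) (\e.((r e) e)))
Step 3: (normal form reached)

Answer: ((((r t) q) (\f.(\g.(\h.((f h) (g h)))))) (\e.((r e) e)))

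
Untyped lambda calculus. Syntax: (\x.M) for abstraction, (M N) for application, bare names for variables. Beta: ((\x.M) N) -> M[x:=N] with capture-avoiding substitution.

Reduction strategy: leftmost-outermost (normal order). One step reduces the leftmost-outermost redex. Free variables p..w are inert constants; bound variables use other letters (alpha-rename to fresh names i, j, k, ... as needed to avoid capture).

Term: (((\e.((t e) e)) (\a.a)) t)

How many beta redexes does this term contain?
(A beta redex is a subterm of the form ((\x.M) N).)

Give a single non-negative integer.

Answer: 1

Derivation:
Term: (((\e.((t e) e)) (\a.a)) t)
  Redex: ((\e.((t e) e)) (\a.a))
Total redexes: 1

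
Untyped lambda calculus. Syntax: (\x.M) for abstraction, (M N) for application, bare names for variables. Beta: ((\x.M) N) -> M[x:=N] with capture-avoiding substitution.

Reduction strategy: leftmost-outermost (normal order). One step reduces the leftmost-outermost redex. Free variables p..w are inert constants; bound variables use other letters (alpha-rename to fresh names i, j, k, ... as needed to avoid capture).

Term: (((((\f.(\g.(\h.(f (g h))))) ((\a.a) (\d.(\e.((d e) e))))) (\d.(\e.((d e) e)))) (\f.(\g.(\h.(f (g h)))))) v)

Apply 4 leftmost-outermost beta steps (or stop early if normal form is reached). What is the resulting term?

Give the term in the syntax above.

Answer: (((\d.(\e.((d e) e))) ((\d.(\e.((d e) e))) (\f.(\g.(\h.(f (g h))))))) v)

Derivation:
Step 0: (((((\f.(\g.(\h.(f (g h))))) ((\a.a) (\d.(\e.((d e) e))))) (\d.(\e.((d e) e)))) (\f.(\g.(\h.(f (g h)))))) v)
Step 1: ((((\g.(\h.(((\a.a) (\d.(\e.((d e) e)))) (g h)))) (\d.(\e.((d e) e)))) (\f.(\g.(\h.(f (g h)))))) v)
Step 2: (((\h.(((\a.a) (\d.(\e.((d e) e)))) ((\d.(\e.((d e) e))) h))) (\f.(\g.(\h.(f (g h)))))) v)
Step 3: ((((\a.a) (\d.(\e.((d e) e)))) ((\d.(\e.((d e) e))) (\f.(\g.(\h.(f (g h))))))) v)
Step 4: (((\d.(\e.((d e) e))) ((\d.(\e.((d e) e))) (\f.(\g.(\h.(f (g h))))))) v)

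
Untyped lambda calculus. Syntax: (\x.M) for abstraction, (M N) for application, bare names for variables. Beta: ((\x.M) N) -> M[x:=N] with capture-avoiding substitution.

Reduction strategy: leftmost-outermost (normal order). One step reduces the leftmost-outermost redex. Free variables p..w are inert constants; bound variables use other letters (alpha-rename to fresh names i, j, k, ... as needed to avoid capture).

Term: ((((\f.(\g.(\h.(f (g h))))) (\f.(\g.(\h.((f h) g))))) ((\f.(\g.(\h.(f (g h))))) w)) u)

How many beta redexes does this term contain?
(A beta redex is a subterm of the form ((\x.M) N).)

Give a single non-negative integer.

Answer: 2

Derivation:
Term: ((((\f.(\g.(\h.(f (g h))))) (\f.(\g.(\h.((f h) g))))) ((\f.(\g.(\h.(f (g h))))) w)) u)
  Redex: ((\f.(\g.(\h.(f (g h))))) (\f.(\g.(\h.((f h) g)))))
  Redex: ((\f.(\g.(\h.(f (g h))))) w)
Total redexes: 2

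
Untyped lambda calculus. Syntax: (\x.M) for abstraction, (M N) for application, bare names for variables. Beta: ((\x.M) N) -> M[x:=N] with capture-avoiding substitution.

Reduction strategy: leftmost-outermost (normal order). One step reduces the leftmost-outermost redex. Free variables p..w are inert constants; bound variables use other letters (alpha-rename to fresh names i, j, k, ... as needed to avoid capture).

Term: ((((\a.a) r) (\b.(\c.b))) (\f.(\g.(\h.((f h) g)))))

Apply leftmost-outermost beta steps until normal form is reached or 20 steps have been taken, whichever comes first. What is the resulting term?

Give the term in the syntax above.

Answer: ((r (\b.(\c.b))) (\f.(\g.(\h.((f h) g)))))

Derivation:
Step 0: ((((\a.a) r) (\b.(\c.b))) (\f.(\g.(\h.((f h) g)))))
Step 1: ((r (\b.(\c.b))) (\f.(\g.(\h.((f h) g)))))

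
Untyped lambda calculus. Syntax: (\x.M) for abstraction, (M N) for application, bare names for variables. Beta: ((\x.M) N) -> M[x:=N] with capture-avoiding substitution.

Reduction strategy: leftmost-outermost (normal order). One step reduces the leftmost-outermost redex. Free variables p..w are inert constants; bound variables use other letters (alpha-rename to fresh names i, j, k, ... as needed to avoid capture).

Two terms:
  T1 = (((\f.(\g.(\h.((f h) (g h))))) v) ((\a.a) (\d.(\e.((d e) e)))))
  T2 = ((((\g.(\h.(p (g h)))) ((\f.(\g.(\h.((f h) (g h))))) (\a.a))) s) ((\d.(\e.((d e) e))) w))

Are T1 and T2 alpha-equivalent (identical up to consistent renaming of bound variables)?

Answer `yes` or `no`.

Term 1: (((\f.(\g.(\h.((f h) (g h))))) v) ((\a.a) (\d.(\e.((d e) e)))))
Term 2: ((((\g.(\h.(p (g h)))) ((\f.(\g.(\h.((f h) (g h))))) (\a.a))) s) ((\d.(\e.((d e) e))) w))
Alpha-equivalence: compare structure up to binder renaming.
Result: False

Answer: no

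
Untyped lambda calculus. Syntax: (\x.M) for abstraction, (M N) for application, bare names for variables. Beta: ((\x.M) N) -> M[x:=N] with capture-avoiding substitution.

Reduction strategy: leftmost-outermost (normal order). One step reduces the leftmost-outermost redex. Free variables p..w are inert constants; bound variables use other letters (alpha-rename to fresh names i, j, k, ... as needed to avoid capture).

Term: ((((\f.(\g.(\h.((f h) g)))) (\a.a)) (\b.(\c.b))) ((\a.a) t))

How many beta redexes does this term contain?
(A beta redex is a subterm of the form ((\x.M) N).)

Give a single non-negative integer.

Term: ((((\f.(\g.(\h.((f h) g)))) (\a.a)) (\b.(\c.b))) ((\a.a) t))
  Redex: ((\f.(\g.(\h.((f h) g)))) (\a.a))
  Redex: ((\a.a) t)
Total redexes: 2

Answer: 2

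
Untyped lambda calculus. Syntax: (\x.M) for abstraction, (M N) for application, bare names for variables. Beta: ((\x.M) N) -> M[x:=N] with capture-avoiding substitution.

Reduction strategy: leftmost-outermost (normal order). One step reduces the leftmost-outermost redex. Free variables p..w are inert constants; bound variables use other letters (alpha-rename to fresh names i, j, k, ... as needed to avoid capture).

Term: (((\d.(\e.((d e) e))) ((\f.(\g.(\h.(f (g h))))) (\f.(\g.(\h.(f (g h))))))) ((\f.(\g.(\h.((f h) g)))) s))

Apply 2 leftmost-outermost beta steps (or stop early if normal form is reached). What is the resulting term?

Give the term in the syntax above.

Step 0: (((\d.(\e.((d e) e))) ((\f.(\g.(\h.(f (g h))))) (\f.(\g.(\h.(f (g h))))))) ((\f.(\g.(\h.((f h) g)))) s))
Step 1: ((\e.((((\f.(\g.(\h.(f (g h))))) (\f.(\g.(\h.(f (g h)))))) e) e)) ((\f.(\g.(\h.((f h) g)))) s))
Step 2: ((((\f.(\g.(\h.(f (g h))))) (\f.(\g.(\h.(f (g h)))))) ((\f.(\g.(\h.((f h) g)))) s)) ((\f.(\g.(\h.((f h) g)))) s))

Answer: ((((\f.(\g.(\h.(f (g h))))) (\f.(\g.(\h.(f (g h)))))) ((\f.(\g.(\h.((f h) g)))) s)) ((\f.(\g.(\h.((f h) g)))) s))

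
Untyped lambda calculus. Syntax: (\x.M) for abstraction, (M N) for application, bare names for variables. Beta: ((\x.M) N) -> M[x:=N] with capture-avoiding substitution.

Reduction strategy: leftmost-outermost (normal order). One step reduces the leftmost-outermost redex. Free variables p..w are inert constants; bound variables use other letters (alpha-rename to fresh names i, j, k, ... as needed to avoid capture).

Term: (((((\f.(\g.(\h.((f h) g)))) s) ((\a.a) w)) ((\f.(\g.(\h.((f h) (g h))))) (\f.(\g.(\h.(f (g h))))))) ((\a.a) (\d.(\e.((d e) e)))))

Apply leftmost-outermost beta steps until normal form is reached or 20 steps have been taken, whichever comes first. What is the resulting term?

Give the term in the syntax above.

Step 0: (((((\f.(\g.(\h.((f h) g)))) s) ((\a.a) w)) ((\f.(\g.(\h.((f h) (g h))))) (\f.(\g.(\h.(f (g h))))))) ((\a.a) (\d.(\e.((d e) e)))))
Step 1: ((((\g.(\h.((s h) g))) ((\a.a) w)) ((\f.(\g.(\h.((f h) (g h))))) (\f.(\g.(\h.(f (g h))))))) ((\a.a) (\d.(\e.((d e) e)))))
Step 2: (((\h.((s h) ((\a.a) w))) ((\f.(\g.(\h.((f h) (g h))))) (\f.(\g.(\h.(f (g h))))))) ((\a.a) (\d.(\e.((d e) e)))))
Step 3: (((s ((\f.(\g.(\h.((f h) (g h))))) (\f.(\g.(\h.(f (g h))))))) ((\a.a) w)) ((\a.a) (\d.(\e.((d e) e)))))
Step 4: (((s (\g.(\h.(((\f.(\g.(\h.(f (g h))))) h) (g h))))) ((\a.a) w)) ((\a.a) (\d.(\e.((d e) e)))))
Step 5: (((s (\g.(\h.((\g.(\i.(h (g i)))) (g h))))) ((\a.a) w)) ((\a.a) (\d.(\e.((d e) e)))))
Step 6: (((s (\g.(\h.(\i.(h ((g h) i)))))) ((\a.a) w)) ((\a.a) (\d.(\e.((d e) e)))))
Step 7: (((s (\g.(\h.(\i.(h ((g h) i)))))) w) ((\a.a) (\d.(\e.((d e) e)))))
Step 8: (((s (\g.(\h.(\i.(h ((g h) i)))))) w) (\d.(\e.((d e) e))))

Answer: (((s (\g.(\h.(\i.(h ((g h) i)))))) w) (\d.(\e.((d e) e))))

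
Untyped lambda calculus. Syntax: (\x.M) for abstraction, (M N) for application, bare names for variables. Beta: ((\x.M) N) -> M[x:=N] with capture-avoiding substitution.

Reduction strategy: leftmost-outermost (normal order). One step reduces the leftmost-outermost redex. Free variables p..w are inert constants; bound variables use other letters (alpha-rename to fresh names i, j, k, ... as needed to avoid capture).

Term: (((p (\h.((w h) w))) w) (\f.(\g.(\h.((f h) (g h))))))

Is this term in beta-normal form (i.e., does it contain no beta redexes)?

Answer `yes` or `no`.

Term: (((p (\h.((w h) w))) w) (\f.(\g.(\h.((f h) (g h))))))
No beta redexes found.

Answer: yes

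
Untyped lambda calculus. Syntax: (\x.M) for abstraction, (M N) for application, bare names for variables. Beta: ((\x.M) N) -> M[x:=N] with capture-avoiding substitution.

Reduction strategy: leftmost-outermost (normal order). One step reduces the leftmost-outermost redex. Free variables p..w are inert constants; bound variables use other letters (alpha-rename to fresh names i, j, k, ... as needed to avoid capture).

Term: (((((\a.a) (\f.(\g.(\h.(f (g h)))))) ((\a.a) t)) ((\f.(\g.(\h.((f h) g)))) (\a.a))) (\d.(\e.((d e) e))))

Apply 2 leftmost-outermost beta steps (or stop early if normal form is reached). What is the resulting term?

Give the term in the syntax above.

Answer: (((\g.(\h.(((\a.a) t) (g h)))) ((\f.(\g.(\h.((f h) g)))) (\a.a))) (\d.(\e.((d e) e))))

Derivation:
Step 0: (((((\a.a) (\f.(\g.(\h.(f (g h)))))) ((\a.a) t)) ((\f.(\g.(\h.((f h) g)))) (\a.a))) (\d.(\e.((d e) e))))
Step 1: ((((\f.(\g.(\h.(f (g h))))) ((\a.a) t)) ((\f.(\g.(\h.((f h) g)))) (\a.a))) (\d.(\e.((d e) e))))
Step 2: (((\g.(\h.(((\a.a) t) (g h)))) ((\f.(\g.(\h.((f h) g)))) (\a.a))) (\d.(\e.((d e) e))))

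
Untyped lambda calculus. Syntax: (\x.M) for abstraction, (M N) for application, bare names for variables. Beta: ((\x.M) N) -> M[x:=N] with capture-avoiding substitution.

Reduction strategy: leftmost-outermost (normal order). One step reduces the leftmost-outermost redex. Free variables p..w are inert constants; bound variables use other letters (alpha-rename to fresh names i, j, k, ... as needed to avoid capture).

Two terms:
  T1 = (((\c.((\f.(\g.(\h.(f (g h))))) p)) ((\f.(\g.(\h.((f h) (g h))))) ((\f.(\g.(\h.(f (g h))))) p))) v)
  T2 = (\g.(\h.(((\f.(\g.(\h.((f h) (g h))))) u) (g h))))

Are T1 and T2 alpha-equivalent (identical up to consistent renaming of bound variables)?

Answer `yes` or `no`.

Answer: no

Derivation:
Term 1: (((\c.((\f.(\g.(\h.(f (g h))))) p)) ((\f.(\g.(\h.((f h) (g h))))) ((\f.(\g.(\h.(f (g h))))) p))) v)
Term 2: (\g.(\h.(((\f.(\g.(\h.((f h) (g h))))) u) (g h))))
Alpha-equivalence: compare structure up to binder renaming.
Result: False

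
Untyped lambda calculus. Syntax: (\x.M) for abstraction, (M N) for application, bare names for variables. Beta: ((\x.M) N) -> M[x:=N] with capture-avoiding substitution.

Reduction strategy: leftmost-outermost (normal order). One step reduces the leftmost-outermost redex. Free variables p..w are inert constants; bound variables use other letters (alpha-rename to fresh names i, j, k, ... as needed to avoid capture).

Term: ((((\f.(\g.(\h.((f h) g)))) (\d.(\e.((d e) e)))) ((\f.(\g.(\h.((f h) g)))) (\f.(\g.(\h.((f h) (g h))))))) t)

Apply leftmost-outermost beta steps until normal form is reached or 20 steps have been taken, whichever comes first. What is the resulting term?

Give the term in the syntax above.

Answer: ((t (\g.(\h.(\i.((h i) (g i)))))) (\g.(\h.(\i.((h i) (g i))))))

Derivation:
Step 0: ((((\f.(\g.(\h.((f h) g)))) (\d.(\e.((d e) e)))) ((\f.(\g.(\h.((f h) g)))) (\f.(\g.(\h.((f h) (g h))))))) t)
Step 1: (((\g.(\h.(((\d.(\e.((d e) e))) h) g))) ((\f.(\g.(\h.((f h) g)))) (\f.(\g.(\h.((f h) (g h))))))) t)
Step 2: ((\h.(((\d.(\e.((d e) e))) h) ((\f.(\g.(\h.((f h) g)))) (\f.(\g.(\h.((f h) (g h)))))))) t)
Step 3: (((\d.(\e.((d e) e))) t) ((\f.(\g.(\h.((f h) g)))) (\f.(\g.(\h.((f h) (g h)))))))
Step 4: ((\e.((t e) e)) ((\f.(\g.(\h.((f h) g)))) (\f.(\g.(\h.((f h) (g h)))))))
Step 5: ((t ((\f.(\g.(\h.((f h) g)))) (\f.(\g.(\h.((f h) (g h))))))) ((\f.(\g.(\h.((f h) g)))) (\f.(\g.(\h.((f h) (g h)))))))
Step 6: ((t (\g.(\h.(((\f.(\g.(\h.((f h) (g h))))) h) g)))) ((\f.(\g.(\h.((f h) g)))) (\f.(\g.(\h.((f h) (g h)))))))
Step 7: ((t (\g.(\h.((\g.(\i.((h i) (g i)))) g)))) ((\f.(\g.(\h.((f h) g)))) (\f.(\g.(\h.((f h) (g h)))))))
Step 8: ((t (\g.(\h.(\i.((h i) (g i)))))) ((\f.(\g.(\h.((f h) g)))) (\f.(\g.(\h.((f h) (g h)))))))
Step 9: ((t (\g.(\h.(\i.((h i) (g i)))))) (\g.(\h.(((\f.(\g.(\h.((f h) (g h))))) h) g))))
Step 10: ((t (\g.(\h.(\i.((h i) (g i)))))) (\g.(\h.((\g.(\i.((h i) (g i)))) g))))
Step 11: ((t (\g.(\h.(\i.((h i) (g i)))))) (\g.(\h.(\i.((h i) (g i))))))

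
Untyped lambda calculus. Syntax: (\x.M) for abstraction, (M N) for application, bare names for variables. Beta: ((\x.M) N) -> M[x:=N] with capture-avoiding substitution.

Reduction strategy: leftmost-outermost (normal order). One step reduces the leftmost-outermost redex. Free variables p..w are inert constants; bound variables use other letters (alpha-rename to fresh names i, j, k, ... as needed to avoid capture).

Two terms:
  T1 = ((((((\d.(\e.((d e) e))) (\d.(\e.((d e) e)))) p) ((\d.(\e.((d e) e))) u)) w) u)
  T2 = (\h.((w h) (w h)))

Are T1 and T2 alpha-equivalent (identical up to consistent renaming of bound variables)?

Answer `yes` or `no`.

Term 1: ((((((\d.(\e.((d e) e))) (\d.(\e.((d e) e)))) p) ((\d.(\e.((d e) e))) u)) w) u)
Term 2: (\h.((w h) (w h)))
Alpha-equivalence: compare structure up to binder renaming.
Result: False

Answer: no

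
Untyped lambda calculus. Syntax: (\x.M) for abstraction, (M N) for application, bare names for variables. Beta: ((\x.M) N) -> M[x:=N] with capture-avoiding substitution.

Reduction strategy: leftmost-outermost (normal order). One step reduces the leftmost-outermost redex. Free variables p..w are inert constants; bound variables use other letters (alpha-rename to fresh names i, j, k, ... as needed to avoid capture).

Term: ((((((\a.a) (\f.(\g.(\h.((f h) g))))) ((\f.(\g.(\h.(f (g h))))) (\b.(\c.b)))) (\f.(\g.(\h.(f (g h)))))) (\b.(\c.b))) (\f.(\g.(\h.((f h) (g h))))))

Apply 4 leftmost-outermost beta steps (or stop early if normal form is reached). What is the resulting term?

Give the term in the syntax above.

Answer: (((((\f.(\g.(\h.(f (g h))))) (\b.(\c.b))) (\b.(\c.b))) (\f.(\g.(\h.(f (g h)))))) (\f.(\g.(\h.((f h) (g h))))))

Derivation:
Step 0: ((((((\a.a) (\f.(\g.(\h.((f h) g))))) ((\f.(\g.(\h.(f (g h))))) (\b.(\c.b)))) (\f.(\g.(\h.(f (g h)))))) (\b.(\c.b))) (\f.(\g.(\h.((f h) (g h))))))
Step 1: (((((\f.(\g.(\h.((f h) g)))) ((\f.(\g.(\h.(f (g h))))) (\b.(\c.b)))) (\f.(\g.(\h.(f (g h)))))) (\b.(\c.b))) (\f.(\g.(\h.((f h) (g h))))))
Step 2: ((((\g.(\h.((((\f.(\g.(\h.(f (g h))))) (\b.(\c.b))) h) g))) (\f.(\g.(\h.(f (g h)))))) (\b.(\c.b))) (\f.(\g.(\h.((f h) (g h))))))
Step 3: (((\h.((((\f.(\g.(\h.(f (g h))))) (\b.(\c.b))) h) (\f.(\g.(\h.(f (g h))))))) (\b.(\c.b))) (\f.(\g.(\h.((f h) (g h))))))
Step 4: (((((\f.(\g.(\h.(f (g h))))) (\b.(\c.b))) (\b.(\c.b))) (\f.(\g.(\h.(f (g h)))))) (\f.(\g.(\h.((f h) (g h))))))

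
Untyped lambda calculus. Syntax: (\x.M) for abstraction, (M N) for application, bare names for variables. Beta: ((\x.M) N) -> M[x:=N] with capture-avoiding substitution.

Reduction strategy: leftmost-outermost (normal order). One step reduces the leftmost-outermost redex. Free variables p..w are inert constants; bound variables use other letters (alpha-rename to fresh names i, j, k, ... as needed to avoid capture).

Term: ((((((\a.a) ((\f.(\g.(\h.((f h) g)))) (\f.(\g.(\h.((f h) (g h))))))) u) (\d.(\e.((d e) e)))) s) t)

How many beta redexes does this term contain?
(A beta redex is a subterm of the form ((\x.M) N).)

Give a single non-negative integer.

Term: ((((((\a.a) ((\f.(\g.(\h.((f h) g)))) (\f.(\g.(\h.((f h) (g h))))))) u) (\d.(\e.((d e) e)))) s) t)
  Redex: ((\a.a) ((\f.(\g.(\h.((f h) g)))) (\f.(\g.(\h.((f h) (g h)))))))
  Redex: ((\f.(\g.(\h.((f h) g)))) (\f.(\g.(\h.((f h) (g h))))))
Total redexes: 2

Answer: 2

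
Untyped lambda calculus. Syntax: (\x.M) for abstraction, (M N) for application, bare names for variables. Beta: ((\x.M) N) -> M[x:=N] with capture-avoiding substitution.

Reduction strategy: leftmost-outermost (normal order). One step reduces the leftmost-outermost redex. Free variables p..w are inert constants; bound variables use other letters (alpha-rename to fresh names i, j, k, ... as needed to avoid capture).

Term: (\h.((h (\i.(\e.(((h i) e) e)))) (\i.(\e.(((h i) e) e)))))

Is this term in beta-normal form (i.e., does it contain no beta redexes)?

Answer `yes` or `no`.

Answer: yes

Derivation:
Term: (\h.((h (\i.(\e.(((h i) e) e)))) (\i.(\e.(((h i) e) e)))))
No beta redexes found.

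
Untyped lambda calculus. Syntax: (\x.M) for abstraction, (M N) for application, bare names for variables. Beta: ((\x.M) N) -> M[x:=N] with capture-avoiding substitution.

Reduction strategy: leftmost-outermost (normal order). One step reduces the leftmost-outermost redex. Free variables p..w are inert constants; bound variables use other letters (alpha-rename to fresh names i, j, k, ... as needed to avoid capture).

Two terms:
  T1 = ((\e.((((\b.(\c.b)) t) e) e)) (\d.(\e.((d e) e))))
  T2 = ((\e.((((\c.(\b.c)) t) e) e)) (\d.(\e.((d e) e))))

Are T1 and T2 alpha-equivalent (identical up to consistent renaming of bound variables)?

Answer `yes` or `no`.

Answer: yes

Derivation:
Term 1: ((\e.((((\b.(\c.b)) t) e) e)) (\d.(\e.((d e) e))))
Term 2: ((\e.((((\c.(\b.c)) t) e) e)) (\d.(\e.((d e) e))))
Alpha-equivalence: compare structure up to binder renaming.
Result: True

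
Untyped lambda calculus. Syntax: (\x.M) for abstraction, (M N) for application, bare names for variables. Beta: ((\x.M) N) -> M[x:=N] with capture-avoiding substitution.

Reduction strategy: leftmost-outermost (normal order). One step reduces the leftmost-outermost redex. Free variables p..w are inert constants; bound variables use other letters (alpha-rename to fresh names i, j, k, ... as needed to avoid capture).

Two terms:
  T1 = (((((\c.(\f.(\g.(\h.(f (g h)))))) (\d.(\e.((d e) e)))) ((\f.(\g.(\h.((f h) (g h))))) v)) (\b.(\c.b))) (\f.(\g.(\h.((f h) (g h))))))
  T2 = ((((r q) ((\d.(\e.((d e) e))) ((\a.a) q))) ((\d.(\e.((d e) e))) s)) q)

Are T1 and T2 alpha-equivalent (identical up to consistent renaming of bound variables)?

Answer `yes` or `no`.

Term 1: (((((\c.(\f.(\g.(\h.(f (g h)))))) (\d.(\e.((d e) e)))) ((\f.(\g.(\h.((f h) (g h))))) v)) (\b.(\c.b))) (\f.(\g.(\h.((f h) (g h))))))
Term 2: ((((r q) ((\d.(\e.((d e) e))) ((\a.a) q))) ((\d.(\e.((d e) e))) s)) q)
Alpha-equivalence: compare structure up to binder renaming.
Result: False

Answer: no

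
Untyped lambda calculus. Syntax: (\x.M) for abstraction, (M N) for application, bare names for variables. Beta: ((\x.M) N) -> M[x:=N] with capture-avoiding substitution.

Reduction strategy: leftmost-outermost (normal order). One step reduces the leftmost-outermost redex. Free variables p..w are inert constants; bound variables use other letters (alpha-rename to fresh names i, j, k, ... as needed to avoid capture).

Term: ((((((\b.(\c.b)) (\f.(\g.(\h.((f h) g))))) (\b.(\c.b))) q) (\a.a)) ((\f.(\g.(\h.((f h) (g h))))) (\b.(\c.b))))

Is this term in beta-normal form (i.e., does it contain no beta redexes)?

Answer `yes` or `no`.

Term: ((((((\b.(\c.b)) (\f.(\g.(\h.((f h) g))))) (\b.(\c.b))) q) (\a.a)) ((\f.(\g.(\h.((f h) (g h))))) (\b.(\c.b))))
Found 2 beta redex(es).

Answer: no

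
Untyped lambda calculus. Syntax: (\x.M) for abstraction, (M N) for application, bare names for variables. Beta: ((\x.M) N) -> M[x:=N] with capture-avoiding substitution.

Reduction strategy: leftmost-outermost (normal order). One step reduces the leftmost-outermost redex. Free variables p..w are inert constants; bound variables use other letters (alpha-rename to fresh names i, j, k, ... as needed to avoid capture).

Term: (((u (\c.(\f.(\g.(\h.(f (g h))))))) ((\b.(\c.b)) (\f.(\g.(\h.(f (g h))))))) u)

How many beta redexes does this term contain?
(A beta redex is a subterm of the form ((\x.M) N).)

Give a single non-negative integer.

Answer: 1

Derivation:
Term: (((u (\c.(\f.(\g.(\h.(f (g h))))))) ((\b.(\c.b)) (\f.(\g.(\h.(f (g h))))))) u)
  Redex: ((\b.(\c.b)) (\f.(\g.(\h.(f (g h))))))
Total redexes: 1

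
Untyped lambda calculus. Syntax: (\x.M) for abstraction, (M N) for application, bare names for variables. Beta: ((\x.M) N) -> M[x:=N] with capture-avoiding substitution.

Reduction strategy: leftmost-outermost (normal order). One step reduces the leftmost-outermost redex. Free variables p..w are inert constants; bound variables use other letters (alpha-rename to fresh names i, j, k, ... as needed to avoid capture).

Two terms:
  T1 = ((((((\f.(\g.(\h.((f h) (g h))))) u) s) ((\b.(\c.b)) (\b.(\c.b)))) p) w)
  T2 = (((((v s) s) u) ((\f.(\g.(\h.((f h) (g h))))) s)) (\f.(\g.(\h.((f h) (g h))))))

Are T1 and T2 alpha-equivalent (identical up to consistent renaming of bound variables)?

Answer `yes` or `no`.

Answer: no

Derivation:
Term 1: ((((((\f.(\g.(\h.((f h) (g h))))) u) s) ((\b.(\c.b)) (\b.(\c.b)))) p) w)
Term 2: (((((v s) s) u) ((\f.(\g.(\h.((f h) (g h))))) s)) (\f.(\g.(\h.((f h) (g h))))))
Alpha-equivalence: compare structure up to binder renaming.
Result: False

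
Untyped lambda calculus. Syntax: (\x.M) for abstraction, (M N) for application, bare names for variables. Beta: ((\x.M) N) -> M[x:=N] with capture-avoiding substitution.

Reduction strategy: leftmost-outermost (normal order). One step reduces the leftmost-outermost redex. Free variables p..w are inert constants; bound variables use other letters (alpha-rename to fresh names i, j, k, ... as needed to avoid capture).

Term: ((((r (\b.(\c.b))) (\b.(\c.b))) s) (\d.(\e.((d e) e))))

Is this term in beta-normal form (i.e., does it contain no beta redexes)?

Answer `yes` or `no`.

Answer: yes

Derivation:
Term: ((((r (\b.(\c.b))) (\b.(\c.b))) s) (\d.(\e.((d e) e))))
No beta redexes found.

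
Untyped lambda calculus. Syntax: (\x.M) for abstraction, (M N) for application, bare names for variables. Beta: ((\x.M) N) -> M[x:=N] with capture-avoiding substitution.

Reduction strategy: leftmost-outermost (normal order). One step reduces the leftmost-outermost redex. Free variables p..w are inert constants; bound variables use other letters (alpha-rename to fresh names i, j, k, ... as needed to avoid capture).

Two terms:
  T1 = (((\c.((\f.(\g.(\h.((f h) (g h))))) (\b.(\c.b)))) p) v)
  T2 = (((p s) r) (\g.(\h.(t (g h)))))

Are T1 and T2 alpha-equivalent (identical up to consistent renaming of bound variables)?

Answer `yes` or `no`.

Answer: no

Derivation:
Term 1: (((\c.((\f.(\g.(\h.((f h) (g h))))) (\b.(\c.b)))) p) v)
Term 2: (((p s) r) (\g.(\h.(t (g h)))))
Alpha-equivalence: compare structure up to binder renaming.
Result: False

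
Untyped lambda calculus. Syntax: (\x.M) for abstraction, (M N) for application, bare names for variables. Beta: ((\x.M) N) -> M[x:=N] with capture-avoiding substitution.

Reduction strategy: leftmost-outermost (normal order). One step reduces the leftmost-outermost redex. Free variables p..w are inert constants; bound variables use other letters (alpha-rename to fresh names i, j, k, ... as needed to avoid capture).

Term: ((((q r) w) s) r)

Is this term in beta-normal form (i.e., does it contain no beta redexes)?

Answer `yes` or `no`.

Term: ((((q r) w) s) r)
No beta redexes found.

Answer: yes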